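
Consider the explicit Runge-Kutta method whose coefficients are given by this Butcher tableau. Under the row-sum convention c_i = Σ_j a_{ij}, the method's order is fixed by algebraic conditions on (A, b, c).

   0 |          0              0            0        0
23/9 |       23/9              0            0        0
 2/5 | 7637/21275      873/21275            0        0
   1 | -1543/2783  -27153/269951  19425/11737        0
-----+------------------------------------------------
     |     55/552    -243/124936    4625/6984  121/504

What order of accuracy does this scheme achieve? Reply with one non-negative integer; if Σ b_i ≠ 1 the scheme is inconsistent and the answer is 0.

4

b = (55/552, -243/124936, 4625/6984, 121/504)
c = (0, 23/9, 2/5, 1)
Ac = (0, 0, 97/925, 49/121)
Σ b_i: 55/552·1 + (-243/124936)·1 + 4625/6984·1 + 121/504·1 = 1 ✓
b·c: (-243/124936)·23/9 + 4625/6984·2/5 + 121/504·1 = 1/2 ✓
b·c²: (-243/124936)·529/81 + 4625/6984·4/25 + 121/504·1 = 1/3 ✓
b·Ac: 4625/6984·97/925 + 121/504·49/121 = 1/6 ✓
b·c³: (-243/124936)·12167/729 + 4625/6984·8/125 + 121/504·1 = 1/4 ✓
b·(c∘Ac): 4625/6984·194/4625 + 121/504·49/121 = 1/8 ✓
b·Ac²: 4625/6984·2231/8325 + 121/504·(-427/1089) = 1/12 ✓
b·A²c: 121/504·21/121 = 1/24 ✓; 4 stages ⇒ order 4.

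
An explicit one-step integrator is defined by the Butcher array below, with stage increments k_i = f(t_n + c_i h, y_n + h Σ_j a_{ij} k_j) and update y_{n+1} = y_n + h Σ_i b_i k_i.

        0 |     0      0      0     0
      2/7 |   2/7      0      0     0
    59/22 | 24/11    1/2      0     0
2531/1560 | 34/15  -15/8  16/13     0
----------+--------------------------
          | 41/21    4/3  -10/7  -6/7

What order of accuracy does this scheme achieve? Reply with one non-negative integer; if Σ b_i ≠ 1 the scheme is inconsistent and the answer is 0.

1

b = (41/21, 4/3, -10/7, -6/7)
c = (0, 2/7, 59/22, 2531/1560)
Ac = (0, 0, 1/7, 11071/4004)
Σ b_i: 41/21·1 + 4/3·1 + (-10/7)·1 + (-6/7)·1 = 1 ✓
b·c: 4/3·2/7 + (-10/7)·59/22 + (-6/7)·2531/1560 = -290743/60060 ≠ 1/2 ⇒ order 1.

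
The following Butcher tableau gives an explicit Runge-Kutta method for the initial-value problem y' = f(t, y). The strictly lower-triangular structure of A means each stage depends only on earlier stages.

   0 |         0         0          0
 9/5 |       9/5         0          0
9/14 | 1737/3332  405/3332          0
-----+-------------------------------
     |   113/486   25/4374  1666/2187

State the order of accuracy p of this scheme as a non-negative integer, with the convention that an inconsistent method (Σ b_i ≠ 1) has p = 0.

b = (113/486, 25/4374, 1666/2187)
c = (0, 9/5, 9/14)
Ac = (0, 0, 729/3332)
Σ b_i: 113/486·1 + 25/4374·1 + 1666/2187·1 = 1 ✓
b·c: 25/4374·9/5 + 1666/2187·9/14 = 1/2 ✓
b·c²: 25/4374·81/25 + 1666/2187·81/196 = 1/3 ✓
b·Ac: 1666/2187·729/3332 = 1/6 ✓; 3 stages ⇒ order 3.

3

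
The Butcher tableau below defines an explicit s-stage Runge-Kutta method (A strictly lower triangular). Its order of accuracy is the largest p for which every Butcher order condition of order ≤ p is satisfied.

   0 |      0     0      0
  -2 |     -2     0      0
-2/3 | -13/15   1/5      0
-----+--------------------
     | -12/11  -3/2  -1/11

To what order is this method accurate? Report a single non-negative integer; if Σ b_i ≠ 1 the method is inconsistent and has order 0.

0

b = (-12/11, -3/2, -1/11)
c = (0, -2, -2/3)
Ac = (0, 0, -2/5)
Σ b_i: (-12/11)·1 + (-3/2)·1 + (-1/11)·1 = -59/22 ≠ 1 ⇒ order 0.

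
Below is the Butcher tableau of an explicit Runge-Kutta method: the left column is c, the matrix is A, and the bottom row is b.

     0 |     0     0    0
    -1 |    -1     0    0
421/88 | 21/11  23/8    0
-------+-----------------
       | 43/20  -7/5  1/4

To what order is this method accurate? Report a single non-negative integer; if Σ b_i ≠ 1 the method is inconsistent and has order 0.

b = (43/20, -7/5, 1/4)
c = (0, -1, 421/88)
Ac = (0, 0, -23/8)
Σ b_i: 43/20·1 + (-7/5)·1 + 1/4·1 = 1 ✓
b·c: (-7/5)·(-1) + 1/4·421/88 = 4569/1760 ≠ 1/2 ⇒ order 1.

1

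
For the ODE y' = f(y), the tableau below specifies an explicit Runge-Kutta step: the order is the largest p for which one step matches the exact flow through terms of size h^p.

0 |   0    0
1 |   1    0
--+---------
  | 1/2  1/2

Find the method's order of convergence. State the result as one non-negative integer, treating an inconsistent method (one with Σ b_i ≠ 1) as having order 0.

2

b = (1/2, 1/2)
c = (0, 1)
Σ b_i: 1/2·1 + 1/2·1 = 1 ✓
b·c: 1/2·1 = 1/2 ✓; 2 stages ⇒ order 2.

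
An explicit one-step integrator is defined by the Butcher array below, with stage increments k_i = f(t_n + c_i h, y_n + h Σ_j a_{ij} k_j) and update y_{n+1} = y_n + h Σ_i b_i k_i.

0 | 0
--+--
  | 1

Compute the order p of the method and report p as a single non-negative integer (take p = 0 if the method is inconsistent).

b = (1)
c = (0)
Σ b_i: 1·1 = 1 ✓; 1 stage ⇒ order 1.

1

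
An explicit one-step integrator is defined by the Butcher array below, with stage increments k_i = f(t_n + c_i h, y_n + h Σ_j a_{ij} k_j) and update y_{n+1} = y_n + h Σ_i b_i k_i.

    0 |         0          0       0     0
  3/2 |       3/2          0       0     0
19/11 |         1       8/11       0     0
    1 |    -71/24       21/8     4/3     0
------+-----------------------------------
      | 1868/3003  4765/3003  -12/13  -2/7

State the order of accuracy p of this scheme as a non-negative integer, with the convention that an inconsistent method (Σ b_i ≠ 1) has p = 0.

2

b = (1868/3003, 4765/3003, -12/13, -2/7)
c = (0, 3/2, 19/11, 1)
Ac = (0, 0, 12/11, 3295/528)
Σ b_i: 1868/3003·1 + 4765/3003·1 + (-12/13)·1 + (-2/7)·1 = 1 ✓
b·c: 4765/3003·3/2 + (-12/13)·19/11 + (-2/7)·1 = 1/2 ✓
b·c²: 4765/3003·9/4 + (-12/13)·361/121 + (-2/7)·1 = 23365/44044 ≠ 1/3 ⇒ order 2.
b·Ac: (-12/13)·12/11 + (-2/7)·3295/528 = -67027/24024 ≠ 1/6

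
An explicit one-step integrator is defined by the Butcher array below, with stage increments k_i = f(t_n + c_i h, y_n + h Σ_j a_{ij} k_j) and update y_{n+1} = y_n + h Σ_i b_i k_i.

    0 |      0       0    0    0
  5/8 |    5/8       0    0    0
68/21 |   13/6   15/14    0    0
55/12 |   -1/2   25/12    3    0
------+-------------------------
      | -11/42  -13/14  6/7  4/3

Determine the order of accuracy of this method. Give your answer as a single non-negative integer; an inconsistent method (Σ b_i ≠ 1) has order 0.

1

b = (-11/42, -13/14, 6/7, 4/3)
c = (0, 5/8, 68/21, 55/12)
Ac = (0, 0, 75/112, 7403/672)
Σ b_i: (-11/42)·1 + (-13/14)·1 + 6/7·1 + 4/3·1 = 1 ✓
b·c: (-13/14)·5/8 + 6/7·68/21 + 4/3·55/12 = 58609/7056 ≠ 1/2 ⇒ order 1.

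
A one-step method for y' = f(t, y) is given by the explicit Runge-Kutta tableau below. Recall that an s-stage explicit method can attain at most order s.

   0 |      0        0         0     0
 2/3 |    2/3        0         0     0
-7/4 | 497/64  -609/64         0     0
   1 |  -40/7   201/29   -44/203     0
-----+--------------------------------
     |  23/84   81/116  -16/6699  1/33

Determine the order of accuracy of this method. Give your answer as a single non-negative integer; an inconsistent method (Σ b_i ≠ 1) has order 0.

4

b = (23/84, 81/116, -16/6699, 1/33)
c = (0, 2/3, -7/4, 1)
Ac = (0, 0, -203/32, 5)
Σ b_i: 23/84·1 + 81/116·1 + (-16/6699)·1 + 1/33·1 = 1 ✓
b·c: 81/116·2/3 + (-16/6699)·(-7/4) + 1/33·1 = 1/2 ✓
b·c²: 81/116·4/9 + (-16/6699)·49/16 + 1/33·1 = 1/3 ✓
b·Ac: (-16/6699)·(-203/32) + 1/33·5 = 1/6 ✓
b·c³: 81/116·8/27 + (-16/6699)·(-343/64) + 1/33·1 = 1/4 ✓
b·(c∘Ac): (-16/6699)·1421/128 + 1/33·5 = 1/8 ✓
b·Ac²: (-16/6699)·(-203/48) + 1/33·29/12 = 1/12 ✓
b·A²c: 1/33·11/8 = 1/24 ✓; 4 stages ⇒ order 4.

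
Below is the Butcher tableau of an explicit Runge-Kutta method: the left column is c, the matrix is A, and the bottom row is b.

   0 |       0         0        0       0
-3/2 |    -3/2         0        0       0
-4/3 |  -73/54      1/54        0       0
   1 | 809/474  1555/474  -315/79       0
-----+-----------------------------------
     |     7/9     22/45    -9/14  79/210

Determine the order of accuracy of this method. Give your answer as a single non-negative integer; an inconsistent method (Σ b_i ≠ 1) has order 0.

4

b = (7/9, 22/45, -9/14, 79/210)
c = (0, -3/2, -4/3, 1)
Ac = (0, 0, -1/36, 125/316)
Σ b_i: 7/9·1 + 22/45·1 + (-9/14)·1 + 79/210·1 = 1 ✓
b·c: 22/45·(-3/2) + (-9/14)·(-4/3) + 79/210·1 = 1/2 ✓
b·c²: 22/45·9/4 + (-9/14)·16/9 + 79/210·1 = 1/3 ✓
b·Ac: (-9/14)·(-1/36) + 79/210·125/316 = 1/6 ✓
b·c³: 22/45·(-27/8) + (-9/14)·(-64/27) + 79/210·1 = 1/4 ✓
b·(c∘Ac): (-9/14)·1/27 + 79/210·125/316 = 1/8 ✓
b·Ac²: (-9/14)·1/24 + 79/210·185/632 = 1/12 ✓
b·A²c: 79/210·35/316 = 1/24 ✓; 4 stages ⇒ order 4.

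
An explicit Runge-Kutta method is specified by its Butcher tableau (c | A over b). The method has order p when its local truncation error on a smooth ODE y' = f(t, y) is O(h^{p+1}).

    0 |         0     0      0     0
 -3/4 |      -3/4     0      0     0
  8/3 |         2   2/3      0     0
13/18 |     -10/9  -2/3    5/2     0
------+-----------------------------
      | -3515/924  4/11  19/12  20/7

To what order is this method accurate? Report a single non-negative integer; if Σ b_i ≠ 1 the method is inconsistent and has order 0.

1

b = (-3515/924, 4/11, 19/12, 20/7)
c = (0, -3/4, 8/3, 13/18)
Ac = (0, 0, -1/2, 43/6)
Σ b_i: (-3515/924)·1 + 4/11·1 + 19/12·1 + 20/7·1 = 1 ✓
b·c: 4/11·(-3/4) + 19/12·8/3 + 20/7·13/18 = 463/77 ≠ 1/2 ⇒ order 1.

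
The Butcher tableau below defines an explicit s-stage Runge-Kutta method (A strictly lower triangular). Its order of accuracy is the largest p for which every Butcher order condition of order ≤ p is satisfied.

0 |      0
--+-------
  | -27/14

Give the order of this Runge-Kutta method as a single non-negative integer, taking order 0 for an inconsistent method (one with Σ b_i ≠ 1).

0

b = (-27/14)
c = (0)
Σ b_i: (-27/14)·1 = -27/14 ≠ 1 ⇒ order 0.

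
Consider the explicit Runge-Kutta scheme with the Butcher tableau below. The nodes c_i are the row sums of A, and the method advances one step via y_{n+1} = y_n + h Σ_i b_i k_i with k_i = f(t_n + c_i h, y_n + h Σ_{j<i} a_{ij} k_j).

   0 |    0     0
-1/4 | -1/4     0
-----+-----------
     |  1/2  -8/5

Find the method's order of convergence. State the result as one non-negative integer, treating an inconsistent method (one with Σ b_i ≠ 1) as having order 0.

0

b = (1/2, -8/5)
c = (0, -1/4)
Σ b_i: 1/2·1 + (-8/5)·1 = -11/10 ≠ 1 ⇒ order 0.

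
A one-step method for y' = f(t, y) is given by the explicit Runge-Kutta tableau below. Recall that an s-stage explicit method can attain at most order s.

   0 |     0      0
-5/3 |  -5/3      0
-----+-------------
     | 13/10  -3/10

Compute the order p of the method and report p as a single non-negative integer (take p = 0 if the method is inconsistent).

2

b = (13/10, -3/10)
c = (0, -5/3)
Σ b_i: 13/10·1 + (-3/10)·1 = 1 ✓
b·c: (-3/10)·(-5/3) = 1/2 ✓; 2 stages ⇒ order 2.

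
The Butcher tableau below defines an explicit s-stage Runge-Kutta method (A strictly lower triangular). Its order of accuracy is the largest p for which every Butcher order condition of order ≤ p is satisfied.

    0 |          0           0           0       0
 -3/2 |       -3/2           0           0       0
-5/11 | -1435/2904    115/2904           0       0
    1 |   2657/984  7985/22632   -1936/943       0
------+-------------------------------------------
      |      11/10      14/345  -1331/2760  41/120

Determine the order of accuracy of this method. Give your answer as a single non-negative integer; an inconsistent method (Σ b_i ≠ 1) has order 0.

4

b = (11/10, 14/345, -1331/2760, 41/120)
c = (0, -3/2, -5/11, 1)
Ac = (0, 0, -115/1936, 265/656)
Σ b_i: 11/10·1 + 14/345·1 + (-1331/2760)·1 + 41/120·1 = 1 ✓
b·c: 14/345·(-3/2) + (-1331/2760)·(-5/11) + 41/120·1 = 1/2 ✓
b·c²: 14/345·9/4 + (-1331/2760)·25/121 + 41/120·1 = 1/3 ✓
b·Ac: (-1331/2760)·(-115/1936) + 41/120·265/656 = 1/6 ✓
b·c³: 14/345·(-27/8) + (-1331/2760)·(-125/1331) + 41/120·1 = 1/4 ✓
b·(c∘Ac): (-1331/2760)·575/21296 + 41/120·265/656 = 1/8 ✓
b·Ac²: (-1331/2760)·345/3872 + 41/120·485/1312 = 1/12 ✓
b·A²c: 41/120·5/41 = 1/24 ✓; 4 stages ⇒ order 4.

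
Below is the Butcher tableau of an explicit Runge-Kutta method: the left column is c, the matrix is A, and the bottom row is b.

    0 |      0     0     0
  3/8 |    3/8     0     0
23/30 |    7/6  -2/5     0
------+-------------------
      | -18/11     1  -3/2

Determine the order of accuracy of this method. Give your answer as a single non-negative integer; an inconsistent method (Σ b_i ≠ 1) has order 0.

b = (-18/11, 1, -3/2)
c = (0, 3/8, 23/30)
Ac = (0, 0, -3/20)
Σ b_i: (-18/11)·1 + 1·1 + (-3/2)·1 = -47/22 ≠ 1 ⇒ order 0.

0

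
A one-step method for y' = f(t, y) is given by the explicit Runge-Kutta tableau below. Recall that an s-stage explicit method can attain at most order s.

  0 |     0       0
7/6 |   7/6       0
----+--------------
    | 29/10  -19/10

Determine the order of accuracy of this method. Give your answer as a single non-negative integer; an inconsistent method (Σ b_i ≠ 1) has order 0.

1

b = (29/10, -19/10)
c = (0, 7/6)
Σ b_i: 29/10·1 + (-19/10)·1 = 1 ✓
b·c: (-19/10)·7/6 = -133/60 ≠ 1/2 ⇒ order 1.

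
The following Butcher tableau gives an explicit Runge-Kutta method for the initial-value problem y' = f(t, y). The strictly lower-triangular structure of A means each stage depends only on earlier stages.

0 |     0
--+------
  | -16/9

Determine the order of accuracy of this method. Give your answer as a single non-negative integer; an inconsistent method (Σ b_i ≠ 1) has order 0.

b = (-16/9)
c = (0)
Σ b_i: (-16/9)·1 = -16/9 ≠ 1 ⇒ order 0.

0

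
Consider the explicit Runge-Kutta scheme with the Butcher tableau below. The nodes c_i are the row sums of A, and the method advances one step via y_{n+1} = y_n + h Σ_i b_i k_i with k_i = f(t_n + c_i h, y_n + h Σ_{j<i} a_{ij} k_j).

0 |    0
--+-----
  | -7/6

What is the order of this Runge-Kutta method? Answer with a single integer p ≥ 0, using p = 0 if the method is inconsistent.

b = (-7/6)
c = (0)
Σ b_i: (-7/6)·1 = -7/6 ≠ 1 ⇒ order 0.

0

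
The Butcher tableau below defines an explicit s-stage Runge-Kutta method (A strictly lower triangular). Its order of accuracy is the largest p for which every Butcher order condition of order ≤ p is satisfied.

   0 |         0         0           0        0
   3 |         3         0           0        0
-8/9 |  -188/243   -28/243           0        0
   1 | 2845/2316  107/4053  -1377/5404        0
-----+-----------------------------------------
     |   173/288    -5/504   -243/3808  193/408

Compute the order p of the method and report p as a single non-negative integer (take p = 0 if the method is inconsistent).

b = (173/288, -5/504, -243/3808, 193/408)
c = (0, 3, -8/9, 1)
Ac = (0, 0, -28/81, 59/193)
Σ b_i: 173/288·1 + (-5/504)·1 + (-243/3808)·1 + 193/408·1 = 1 ✓
b·c: (-5/504)·3 + (-243/3808)·(-8/9) + 193/408·1 = 1/2 ✓
b·c²: (-5/504)·9 + (-243/3808)·64/81 + 193/408·1 = 1/3 ✓
b·Ac: (-243/3808)·(-28/81) + 193/408·59/193 = 1/6 ✓
b·c³: (-5/504)·27 + (-243/3808)·(-512/729) + 193/408·1 = 1/4 ✓
b·(c∘Ac): (-243/3808)·224/729 + 193/408·59/193 = 1/8 ✓
b·Ac²: (-243/3808)·(-28/27) + 193/408·7/193 = 1/12 ✓
b·A²c: 193/408·17/193 = 1/24 ✓; 4 stages ⇒ order 4.

4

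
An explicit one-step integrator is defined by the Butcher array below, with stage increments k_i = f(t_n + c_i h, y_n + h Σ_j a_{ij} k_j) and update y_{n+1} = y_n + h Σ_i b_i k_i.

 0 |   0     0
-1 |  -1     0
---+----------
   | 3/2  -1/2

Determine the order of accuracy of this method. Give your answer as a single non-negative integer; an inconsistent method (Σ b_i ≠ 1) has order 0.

b = (3/2, -1/2)
c = (0, -1)
Σ b_i: 3/2·1 + (-1/2)·1 = 1 ✓
b·c: (-1/2)·(-1) = 1/2 ✓; 2 stages ⇒ order 2.

2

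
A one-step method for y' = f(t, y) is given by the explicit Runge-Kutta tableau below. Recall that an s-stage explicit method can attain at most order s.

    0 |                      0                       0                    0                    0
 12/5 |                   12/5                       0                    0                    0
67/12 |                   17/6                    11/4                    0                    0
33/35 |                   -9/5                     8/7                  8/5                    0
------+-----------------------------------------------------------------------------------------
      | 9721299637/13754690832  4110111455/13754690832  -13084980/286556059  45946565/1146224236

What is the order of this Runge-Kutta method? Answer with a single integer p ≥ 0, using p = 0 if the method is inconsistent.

3

b = (9721299637/13754690832, 4110111455/13754690832, -13084980/286556059, 45946565/1146224236)
c = (0, 12/5, 67/12, 33/35)
Ac = (0, 0, 33/5, 1226/105)
Σ b_i: 9721299637/13754690832·1 + 4110111455/13754690832·1 + (-13084980/286556059)·1 + 45946565/1146224236·1 = 1 ✓
b·c: 4110111455/13754690832·12/5 + (-13084980/286556059)·67/12 + 45946565/1146224236·33/35 = 1/2 ✓
b·c²: 4110111455/13754690832·144/25 + (-13084980/286556059)·4489/144 + 45946565/1146224236·1089/1225 = 1/3 ✓
b·Ac: (-13084980/286556059)·33/5 + 45946565/1146224236·1226/105 = 1/6 ✓
b·c³: 4110111455/13754690832·1728/125 + (-13084980/286556059)·300763/1728 + 45946565/1146224236·35937/42875 = -3902888235569/1031601812400 ≠ 1/4 ⇒ order 3.
b·(c∘Ac): (-13084980/286556059)·737/20 + 45946565/1146224236·13486/1225 = -3557253139/2865560590 ≠ 1/8
b·Ac²: (-13084980/286556059)·396/25 + 45946565/1146224236·177851/3150 = 158859710957/103160181240 ≠ 1/12
b·A²c: 45946565/1146224236·264/25 = 606494658/1432780295 ≠ 1/24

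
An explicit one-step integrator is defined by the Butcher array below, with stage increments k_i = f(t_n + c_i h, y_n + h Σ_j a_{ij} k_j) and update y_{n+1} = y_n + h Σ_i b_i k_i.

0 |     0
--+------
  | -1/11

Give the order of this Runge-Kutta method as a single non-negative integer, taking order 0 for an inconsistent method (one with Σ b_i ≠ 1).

0

b = (-1/11)
c = (0)
Σ b_i: (-1/11)·1 = -1/11 ≠ 1 ⇒ order 0.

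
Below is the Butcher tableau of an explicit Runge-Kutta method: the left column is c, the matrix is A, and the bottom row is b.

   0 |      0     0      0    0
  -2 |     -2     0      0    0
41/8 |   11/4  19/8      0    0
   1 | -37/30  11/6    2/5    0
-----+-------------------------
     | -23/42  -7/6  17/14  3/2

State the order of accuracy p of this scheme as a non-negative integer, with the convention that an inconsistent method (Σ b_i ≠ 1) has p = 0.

1

b = (-23/42, -7/6, 17/14, 3/2)
c = (0, -2, 41/8, 1)
Ac = (0, 0, -19/4, -97/60)
Σ b_i: (-23/42)·1 + (-7/6)·1 + 17/14·1 + 3/2·1 = 1 ✓
b·c: (-7/6)·(-2) + 17/14·41/8 + 3/2·1 = 3379/336 ≠ 1/2 ⇒ order 1.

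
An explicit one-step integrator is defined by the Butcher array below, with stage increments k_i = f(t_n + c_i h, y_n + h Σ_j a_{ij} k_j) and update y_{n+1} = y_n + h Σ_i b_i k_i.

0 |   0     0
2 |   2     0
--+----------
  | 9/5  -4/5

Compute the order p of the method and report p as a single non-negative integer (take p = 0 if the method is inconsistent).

1

b = (9/5, -4/5)
c = (0, 2)
Σ b_i: 9/5·1 + (-4/5)·1 = 1 ✓
b·c: (-4/5)·2 = -8/5 ≠ 1/2 ⇒ order 1.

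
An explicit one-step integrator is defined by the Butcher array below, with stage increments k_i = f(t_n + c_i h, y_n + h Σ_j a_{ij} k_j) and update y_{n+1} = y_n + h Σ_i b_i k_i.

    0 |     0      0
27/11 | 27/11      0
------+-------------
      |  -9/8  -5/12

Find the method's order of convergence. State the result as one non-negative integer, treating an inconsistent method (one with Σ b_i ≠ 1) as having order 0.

b = (-9/8, -5/12)
c = (0, 27/11)
Σ b_i: (-9/8)·1 + (-5/12)·1 = -37/24 ≠ 1 ⇒ order 0.

0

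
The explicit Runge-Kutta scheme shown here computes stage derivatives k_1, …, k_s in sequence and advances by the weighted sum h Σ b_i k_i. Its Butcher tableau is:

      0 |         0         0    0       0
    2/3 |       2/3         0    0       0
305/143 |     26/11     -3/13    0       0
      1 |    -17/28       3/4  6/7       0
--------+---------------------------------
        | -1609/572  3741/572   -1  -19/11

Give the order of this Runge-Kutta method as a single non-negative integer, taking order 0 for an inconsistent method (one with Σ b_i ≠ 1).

2

b = (-1609/572, 3741/572, -1, -19/11)
c = (0, 2/3, 305/143, 1)
Ac = (0, 0, -2/13, 4661/2002)
Σ b_i: (-1609/572)·1 + 3741/572·1 + (-1)·1 + (-19/11)·1 = 1 ✓
b·c: 3741/572·2/3 + (-1)·305/143 + (-19/11)·1 = 1/2 ✓
b·c²: 3741/572·4/9 + (-1)·93025/20449 + (-19/11)·1 = -206717/61347 ≠ 1/3 ⇒ order 2.
b·Ac: (-1)·(-2/13) + (-19/11)·4661/2002 = -85171/22022 ≠ 1/6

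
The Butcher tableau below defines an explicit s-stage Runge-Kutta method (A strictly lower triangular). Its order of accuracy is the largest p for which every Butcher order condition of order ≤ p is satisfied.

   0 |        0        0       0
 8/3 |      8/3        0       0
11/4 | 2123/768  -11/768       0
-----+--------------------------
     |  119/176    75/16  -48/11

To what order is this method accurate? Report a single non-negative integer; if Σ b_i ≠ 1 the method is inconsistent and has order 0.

3

b = (119/176, 75/16, -48/11)
c = (0, 8/3, 11/4)
Ac = (0, 0, -11/288)
Σ b_i: 119/176·1 + 75/16·1 + (-48/11)·1 = 1 ✓
b·c: 75/16·8/3 + (-48/11)·11/4 = 1/2 ✓
b·c²: 75/16·64/9 + (-48/11)·121/16 = 1/3 ✓
b·Ac: (-48/11)·(-11/288) = 1/6 ✓; 3 stages ⇒ order 3.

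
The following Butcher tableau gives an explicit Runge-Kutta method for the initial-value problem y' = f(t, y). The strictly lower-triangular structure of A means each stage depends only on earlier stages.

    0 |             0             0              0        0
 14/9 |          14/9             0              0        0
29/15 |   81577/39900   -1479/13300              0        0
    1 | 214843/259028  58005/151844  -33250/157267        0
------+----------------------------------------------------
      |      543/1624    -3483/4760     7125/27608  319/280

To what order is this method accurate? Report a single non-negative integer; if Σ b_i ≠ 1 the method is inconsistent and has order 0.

4

b = (543/1624, -3483/4760, 7125/27608, 319/280)
c = (0, 14/9, 29/15, 1)
Ac = (0, 0, -493/2850, 355/1914)
Σ b_i: 543/1624·1 + (-3483/4760)·1 + 7125/27608·1 + 319/280·1 = 1 ✓
b·c: (-3483/4760)·14/9 + 7125/27608·29/15 + 319/280·1 = 1/2 ✓
b·c²: (-3483/4760)·196/81 + 7125/27608·841/225 + 319/280·1 = 1/3 ✓
b·Ac: 7125/27608·(-493/2850) + 319/280·355/1914 = 1/6 ✓
b·c³: (-3483/4760)·2744/729 + 7125/27608·24389/3375 + 319/280·1 = 1/4 ✓
b·(c∘Ac): 7125/27608·(-14297/42750) + 319/280·355/1914 = 1/8 ✓
b·Ac²: 7125/27608·(-3451/12825) + 319/280·35/261 = 1/12 ✓
b·A²c: 319/280·35/957 = 1/24 ✓; 4 stages ⇒ order 4.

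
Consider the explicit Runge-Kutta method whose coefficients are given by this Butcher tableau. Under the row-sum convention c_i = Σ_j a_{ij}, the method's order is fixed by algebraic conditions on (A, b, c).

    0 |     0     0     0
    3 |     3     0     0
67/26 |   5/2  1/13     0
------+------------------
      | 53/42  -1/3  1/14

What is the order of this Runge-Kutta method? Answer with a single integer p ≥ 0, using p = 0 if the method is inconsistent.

b = (53/42, -1/3, 1/14)
c = (0, 3, 67/26)
Ac = (0, 0, 3/13)
Σ b_i: 53/42·1 + (-1/3)·1 + 1/14·1 = 1 ✓
b·c: (-1/3)·3 + 1/14·67/26 = -297/364 ≠ 1/2 ⇒ order 1.

1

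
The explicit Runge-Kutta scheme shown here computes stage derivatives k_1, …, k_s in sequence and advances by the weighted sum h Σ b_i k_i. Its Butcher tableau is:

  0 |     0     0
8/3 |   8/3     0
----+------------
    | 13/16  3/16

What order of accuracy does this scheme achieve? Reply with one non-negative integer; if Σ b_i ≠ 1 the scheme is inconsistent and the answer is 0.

b = (13/16, 3/16)
c = (0, 8/3)
Σ b_i: 13/16·1 + 3/16·1 = 1 ✓
b·c: 3/16·8/3 = 1/2 ✓; 2 stages ⇒ order 2.

2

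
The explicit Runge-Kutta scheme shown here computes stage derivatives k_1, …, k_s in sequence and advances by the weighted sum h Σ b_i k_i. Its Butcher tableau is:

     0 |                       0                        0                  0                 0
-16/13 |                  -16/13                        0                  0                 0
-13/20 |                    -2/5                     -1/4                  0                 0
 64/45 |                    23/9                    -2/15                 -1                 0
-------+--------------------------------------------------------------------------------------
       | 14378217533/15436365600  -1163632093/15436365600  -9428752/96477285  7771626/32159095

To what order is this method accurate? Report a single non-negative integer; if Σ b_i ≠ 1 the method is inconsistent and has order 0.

3

b = (14378217533/15436365600, -1163632093/15436365600, -9428752/96477285, 7771626/32159095)
c = (0, -16/13, -13/20, 64/45)
Ac = (0, 0, 4/13, 127/156)
Σ b_i: 14378217533/15436365600·1 + (-1163632093/15436365600)·1 + (-9428752/96477285)·1 + 7771626/32159095·1 = 1 ✓
b·c: (-1163632093/15436365600)·(-16/13) + (-9428752/96477285)·(-13/20) + 7771626/32159095·64/45 = 1/2 ✓
b·c²: (-1163632093/15436365600)·256/169 + (-9428752/96477285)·169/400 + 7771626/32159095·4096/2025 = 1/3 ✓
b·Ac: (-9428752/96477285)·4/13 + 7771626/32159095·127/156 = 1/6 ✓
b·c³: (-1163632093/15436365600)·(-4096/2197) + (-9428752/96477285)·(-2197/8000) + 7771626/32159095·262144/91125 = 540926242433/627102352500 ≠ 1/4 ⇒ order 3.
b·(c∘Ac): (-9428752/96477285)·(-1/5) + 7771626/32159095·2032/1755 = 1877234224/6271023525 ≠ 1/8
b·Ac²: (-9428752/96477285)·(-64/169) + 7771626/32159095·(-126643/202800) = -28570999243/250840941000 ≠ 1/12
b·A²c: 7771626/32159095·(-4/13) = -31086504/418068235 ≠ 1/24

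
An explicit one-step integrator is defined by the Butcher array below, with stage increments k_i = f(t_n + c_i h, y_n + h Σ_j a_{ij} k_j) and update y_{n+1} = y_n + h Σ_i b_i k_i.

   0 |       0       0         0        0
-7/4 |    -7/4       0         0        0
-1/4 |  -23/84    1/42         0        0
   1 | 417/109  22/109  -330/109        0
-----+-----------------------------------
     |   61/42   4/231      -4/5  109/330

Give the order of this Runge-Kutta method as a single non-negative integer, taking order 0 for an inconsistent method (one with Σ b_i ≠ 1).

4

b = (61/42, 4/231, -4/5, 109/330)
c = (0, -7/4, -1/4, 1)
Ac = (0, 0, -1/24, 44/109)
Σ b_i: 61/42·1 + 4/231·1 + (-4/5)·1 + 109/330·1 = 1 ✓
b·c: 4/231·(-7/4) + (-4/5)·(-1/4) + 109/330·1 = 1/2 ✓
b·c²: 4/231·49/16 + (-4/5)·1/16 + 109/330·1 = 1/3 ✓
b·Ac: (-4/5)·(-1/24) + 109/330·44/109 = 1/6 ✓
b·c³: 4/231·(-343/64) + (-4/5)·(-1/64) + 109/330·1 = 1/4 ✓
b·(c∘Ac): (-4/5)·1/96 + 109/330·44/109 = 1/8 ✓
b·Ac²: (-4/5)·7/96 + 109/330·187/436 = 1/12 ✓
b·A²c: 109/330·55/436 = 1/24 ✓; 4 stages ⇒ order 4.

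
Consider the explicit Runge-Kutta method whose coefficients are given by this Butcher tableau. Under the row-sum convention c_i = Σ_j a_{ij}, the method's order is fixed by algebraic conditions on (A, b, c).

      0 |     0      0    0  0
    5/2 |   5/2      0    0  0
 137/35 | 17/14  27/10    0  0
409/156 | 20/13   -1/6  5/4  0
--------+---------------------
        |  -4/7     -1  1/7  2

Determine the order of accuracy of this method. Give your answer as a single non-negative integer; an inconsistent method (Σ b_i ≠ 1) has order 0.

0

b = (-4/7, -1, 1/7, 2)
c = (0, 5/2, 137/35, 409/156)
Ac = (0, 0, 27/4, 94/21)
Σ b_i: (-4/7)·1 + (-1)·1 + 1/7·1 + 2·1 = 4/7 ≠ 1 ⇒ order 0.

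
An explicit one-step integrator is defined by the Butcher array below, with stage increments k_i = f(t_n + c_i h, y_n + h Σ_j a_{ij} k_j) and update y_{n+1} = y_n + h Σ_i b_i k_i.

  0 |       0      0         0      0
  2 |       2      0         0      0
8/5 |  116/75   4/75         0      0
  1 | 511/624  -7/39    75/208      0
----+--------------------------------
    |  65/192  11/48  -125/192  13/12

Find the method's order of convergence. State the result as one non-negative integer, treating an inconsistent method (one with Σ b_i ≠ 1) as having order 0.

4

b = (65/192, 11/48, -125/192, 13/12)
c = (0, 2, 8/5, 1)
Ac = (0, 0, 8/75, 17/78)
Σ b_i: 65/192·1 + 11/48·1 + (-125/192)·1 + 13/12·1 = 1 ✓
b·c: 11/48·2 + (-125/192)·8/5 + 13/12·1 = 1/2 ✓
b·c²: 11/48·4 + (-125/192)·64/25 + 13/12·1 = 1/3 ✓
b·Ac: (-125/192)·8/75 + 13/12·17/78 = 1/6 ✓
b·c³: 11/48·8 + (-125/192)·512/125 + 13/12·1 = 1/4 ✓
b·(c∘Ac): (-125/192)·64/375 + 13/12·17/78 = 1/8 ✓
b·Ac²: (-125/192)·16/75 + 13/12·8/39 = 1/12 ✓
b·A²c: 13/12·1/26 = 1/24 ✓; 4 stages ⇒ order 4.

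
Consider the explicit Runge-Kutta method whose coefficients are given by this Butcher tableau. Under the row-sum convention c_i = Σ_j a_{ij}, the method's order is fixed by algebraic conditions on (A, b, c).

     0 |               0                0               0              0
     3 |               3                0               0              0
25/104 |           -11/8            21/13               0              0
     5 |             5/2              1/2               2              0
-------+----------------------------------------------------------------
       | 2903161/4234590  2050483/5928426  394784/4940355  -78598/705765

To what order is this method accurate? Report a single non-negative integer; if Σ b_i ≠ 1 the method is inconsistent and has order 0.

3

b = (2903161/4234590, 2050483/5928426, 394784/4940355, -78598/705765)
c = (0, 3, 25/104, 5)
Ac = (0, 0, 63/13, 103/52)
Σ b_i: 2903161/4234590·1 + 2050483/5928426·1 + 394784/4940355·1 + (-78598/705765)·1 = 1 ✓
b·c: 2050483/5928426·3 + 394784/4940355·25/104 + (-78598/705765)·5 = 1/2 ✓
b·c²: 2050483/5928426·9 + 394784/4940355·625/10816 + (-78598/705765)·25 = 1/3 ✓
b·Ac: 394784/4940355·63/13 + (-78598/705765)·103/52 = 1/6 ✓
b·c³: 2050483/5928426·27 + 394784/4940355·15625/1124864 + (-78598/705765)·125 = -134498141/29359824 ≠ 1/4 ⇒ order 3.
b·(c∘Ac): 394784/4940355·1575/1352 + (-78598/705765)·515/52 = -285089/282306 ≠ 1/8
b·Ac²: 394784/4940355·189/13 + (-78598/705765)·24961/5408 = 19017917/29359824 ≠ 1/12
b·A²c: (-78598/705765)·126/13 = -253932/235255 ≠ 1/24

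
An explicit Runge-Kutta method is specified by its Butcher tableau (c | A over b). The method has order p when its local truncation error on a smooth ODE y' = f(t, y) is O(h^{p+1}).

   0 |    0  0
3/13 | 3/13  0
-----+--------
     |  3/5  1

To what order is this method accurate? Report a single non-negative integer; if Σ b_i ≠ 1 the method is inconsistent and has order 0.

0

b = (3/5, 1)
c = (0, 3/13)
Σ b_i: 3/5·1 + 1·1 = 8/5 ≠ 1 ⇒ order 0.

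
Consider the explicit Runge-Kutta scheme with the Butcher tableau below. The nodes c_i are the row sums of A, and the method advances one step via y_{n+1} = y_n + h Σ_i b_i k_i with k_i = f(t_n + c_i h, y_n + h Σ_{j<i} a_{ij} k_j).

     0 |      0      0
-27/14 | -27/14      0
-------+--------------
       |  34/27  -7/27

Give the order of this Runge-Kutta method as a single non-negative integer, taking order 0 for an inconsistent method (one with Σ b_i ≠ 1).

2

b = (34/27, -7/27)
c = (0, -27/14)
Σ b_i: 34/27·1 + (-7/27)·1 = 1 ✓
b·c: (-7/27)·(-27/14) = 1/2 ✓; 2 stages ⇒ order 2.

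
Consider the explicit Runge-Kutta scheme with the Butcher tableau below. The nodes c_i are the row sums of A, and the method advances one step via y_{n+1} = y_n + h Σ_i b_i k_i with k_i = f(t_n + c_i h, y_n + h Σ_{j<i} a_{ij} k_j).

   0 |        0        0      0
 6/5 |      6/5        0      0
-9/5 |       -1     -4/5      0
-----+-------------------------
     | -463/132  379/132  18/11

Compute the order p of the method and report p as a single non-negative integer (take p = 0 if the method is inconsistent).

2

b = (-463/132, 379/132, 18/11)
c = (0, 6/5, -9/5)
Ac = (0, 0, -24/25)
Σ b_i: (-463/132)·1 + 379/132·1 + 18/11·1 = 1 ✓
b·c: 379/132·6/5 + 18/11·(-9/5) = 1/2 ✓
b·c²: 379/132·36/25 + 18/11·81/25 = 519/55 ≠ 1/3 ⇒ order 2.
b·Ac: 18/11·(-24/25) = -432/275 ≠ 1/6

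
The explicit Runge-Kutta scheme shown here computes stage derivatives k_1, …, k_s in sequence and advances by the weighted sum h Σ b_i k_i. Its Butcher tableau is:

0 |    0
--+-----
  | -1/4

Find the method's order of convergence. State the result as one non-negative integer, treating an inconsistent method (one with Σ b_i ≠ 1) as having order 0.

0

b = (-1/4)
c = (0)
Σ b_i: (-1/4)·1 = -1/4 ≠ 1 ⇒ order 0.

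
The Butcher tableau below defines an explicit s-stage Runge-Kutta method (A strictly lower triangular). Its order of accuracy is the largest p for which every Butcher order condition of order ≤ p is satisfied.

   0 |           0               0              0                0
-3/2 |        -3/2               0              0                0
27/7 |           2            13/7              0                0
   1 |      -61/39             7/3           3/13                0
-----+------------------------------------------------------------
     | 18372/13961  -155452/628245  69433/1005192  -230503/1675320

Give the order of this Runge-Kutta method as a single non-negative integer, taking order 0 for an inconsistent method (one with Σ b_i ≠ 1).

3

b = (18372/13961, -155452/628245, 69433/1005192, -230503/1675320)
c = (0, -3/2, 27/7, 1)
Ac = (0, 0, -39/14, -475/182)
Σ b_i: 18372/13961·1 + (-155452/628245)·1 + 69433/1005192·1 + (-230503/1675320)·1 = 1 ✓
b·c: (-155452/628245)·(-3/2) + 69433/1005192·27/7 + (-230503/1675320)·1 = 1/2 ✓
b·c²: (-155452/628245)·9/4 + 69433/1005192·729/49 + (-230503/1675320)·1 = 1/3 ✓
b·Ac: 69433/1005192·(-39/14) + (-230503/1675320)·(-475/182) = 1/6 ✓
b·c³: (-155452/628245)·(-27/8) + 69433/1005192·19683/343 + (-230503/1675320)·1 = 1366616/293181 ≠ 1/4 ⇒ order 3.
b·(c∘Ac): 69433/1005192·(-1053/98) + (-230503/1675320)·(-475/182) = -64183/167532 ≠ 1/8
b·Ac²: 69433/1005192·117/28 + (-230503/1675320)·22125/2548 = -1416773/1563632 ≠ 1/12
b·A²c: (-230503/1675320)·(-9/14) = 98787/1116880 ≠ 1/24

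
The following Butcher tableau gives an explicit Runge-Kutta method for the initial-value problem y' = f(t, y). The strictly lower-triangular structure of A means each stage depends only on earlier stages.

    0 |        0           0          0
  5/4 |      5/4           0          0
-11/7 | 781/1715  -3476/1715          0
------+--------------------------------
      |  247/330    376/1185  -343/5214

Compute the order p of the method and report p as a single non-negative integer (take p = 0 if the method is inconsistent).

3

b = (247/330, 376/1185, -343/5214)
c = (0, 5/4, -11/7)
Ac = (0, 0, -869/343)
Σ b_i: 247/330·1 + 376/1185·1 + (-343/5214)·1 = 1 ✓
b·c: 376/1185·5/4 + (-343/5214)·(-11/7) = 1/2 ✓
b·c²: 376/1185·25/16 + (-343/5214)·121/49 = 1/3 ✓
b·Ac: (-343/5214)·(-869/343) = 1/6 ✓; 3 stages ⇒ order 3.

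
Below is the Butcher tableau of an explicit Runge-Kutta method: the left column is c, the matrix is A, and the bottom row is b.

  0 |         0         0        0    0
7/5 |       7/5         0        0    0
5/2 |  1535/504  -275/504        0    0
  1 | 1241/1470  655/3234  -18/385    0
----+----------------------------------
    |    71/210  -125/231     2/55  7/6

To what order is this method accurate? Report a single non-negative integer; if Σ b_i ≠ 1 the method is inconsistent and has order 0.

b = (71/210, -125/231, 2/55, 7/6)
c = (0, 7/5, 5/2, 1)
Ac = (0, 0, -55/72, 1/6)
Σ b_i: 71/210·1 + (-125/231)·1 + 2/55·1 + 7/6·1 = 1 ✓
b·c: (-125/231)·7/5 + 2/55·5/2 + 7/6·1 = 1/2 ✓
b·c²: (-125/231)·49/25 + 2/55·25/4 + 7/6·1 = 1/3 ✓
b·Ac: 2/55·(-55/72) + 7/6·1/6 = 1/6 ✓
b·c³: (-125/231)·343/125 + 2/55·125/8 + 7/6·1 = 1/4 ✓
b·(c∘Ac): 2/55·(-275/144) + 7/6·1/6 = 1/8 ✓
b·Ac²: 2/55·(-77/72) + 7/6·11/105 = 1/12 ✓
b·A²c: 7/6·1/28 = 1/24 ✓; 4 stages ⇒ order 4.

4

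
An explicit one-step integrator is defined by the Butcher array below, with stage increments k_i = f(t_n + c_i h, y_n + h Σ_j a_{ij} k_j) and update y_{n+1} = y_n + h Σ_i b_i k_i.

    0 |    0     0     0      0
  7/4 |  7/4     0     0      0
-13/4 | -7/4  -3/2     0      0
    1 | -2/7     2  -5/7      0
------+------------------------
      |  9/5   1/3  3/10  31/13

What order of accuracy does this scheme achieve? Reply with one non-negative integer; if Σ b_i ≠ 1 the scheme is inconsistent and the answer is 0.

0

b = (9/5, 1/3, 3/10, 31/13)
c = (0, 7/4, -13/4, 1)
Ac = (0, 0, -21/8, 163/28)
Σ b_i: 9/5·1 + 1/3·1 + 3/10·1 + 31/13·1 = 1879/390 ≠ 1 ⇒ order 0.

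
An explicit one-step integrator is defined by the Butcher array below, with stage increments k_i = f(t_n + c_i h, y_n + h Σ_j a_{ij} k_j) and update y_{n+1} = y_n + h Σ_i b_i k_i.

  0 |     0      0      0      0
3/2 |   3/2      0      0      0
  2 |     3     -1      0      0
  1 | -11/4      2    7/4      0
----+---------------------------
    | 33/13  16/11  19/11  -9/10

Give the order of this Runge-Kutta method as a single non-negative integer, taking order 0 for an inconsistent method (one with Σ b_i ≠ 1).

b = (33/13, 16/11, 19/11, -9/10)
c = (0, 3/2, 2, 1)
Ac = (0, 0, -3/2, 13/2)
Σ b_i: 33/13·1 + 16/11·1 + 19/11·1 + (-9/10)·1 = 6893/1430 ≠ 1 ⇒ order 0.

0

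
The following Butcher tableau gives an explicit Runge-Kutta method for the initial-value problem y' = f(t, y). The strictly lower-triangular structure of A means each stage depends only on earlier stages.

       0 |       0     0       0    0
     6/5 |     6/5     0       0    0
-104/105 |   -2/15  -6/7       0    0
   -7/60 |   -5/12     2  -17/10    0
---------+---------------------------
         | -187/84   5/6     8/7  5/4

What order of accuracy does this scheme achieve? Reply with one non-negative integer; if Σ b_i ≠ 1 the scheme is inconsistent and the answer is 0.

1

b = (-187/84, 5/6, 8/7, 5/4)
c = (0, 6/5, -104/105, -7/60)
Ac = (0, 0, -36/35, 2144/525)
Σ b_i: (-187/84)·1 + 5/6·1 + 8/7·1 + 5/4·1 = 1 ✓
b·c: 5/6·6/5 + 8/7·(-104/105) + 5/4·(-7/60) = -1089/3920 ≠ 1/2 ⇒ order 1.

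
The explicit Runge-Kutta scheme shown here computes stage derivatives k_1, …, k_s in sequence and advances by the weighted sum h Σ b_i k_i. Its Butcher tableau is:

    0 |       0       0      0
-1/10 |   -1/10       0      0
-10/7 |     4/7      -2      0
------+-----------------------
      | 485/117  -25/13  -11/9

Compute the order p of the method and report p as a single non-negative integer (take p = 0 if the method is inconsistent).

b = (485/117, -25/13, -11/9)
c = (0, -1/10, -10/7)
Ac = (0, 0, 1/5)
Σ b_i: 485/117·1 + (-25/13)·1 + (-11/9)·1 = 1 ✓
b·c: (-25/13)·(-1/10) + (-11/9)·(-10/7) = 3175/1638 ≠ 1/2 ⇒ order 1.

1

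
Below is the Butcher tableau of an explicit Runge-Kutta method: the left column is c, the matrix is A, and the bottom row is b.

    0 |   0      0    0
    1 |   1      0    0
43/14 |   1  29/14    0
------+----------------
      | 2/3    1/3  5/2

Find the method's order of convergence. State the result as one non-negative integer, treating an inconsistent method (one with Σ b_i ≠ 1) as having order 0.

b = (2/3, 1/3, 5/2)
c = (0, 1, 43/14)
Ac = (0, 0, 29/14)
Σ b_i: 2/3·1 + 1/3·1 + 5/2·1 = 7/2 ≠ 1 ⇒ order 0.

0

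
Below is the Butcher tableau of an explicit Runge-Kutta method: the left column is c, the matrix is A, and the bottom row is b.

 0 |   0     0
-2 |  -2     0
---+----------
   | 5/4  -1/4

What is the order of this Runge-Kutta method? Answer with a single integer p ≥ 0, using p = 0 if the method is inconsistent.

2

b = (5/4, -1/4)
c = (0, -2)
Σ b_i: 5/4·1 + (-1/4)·1 = 1 ✓
b·c: (-1/4)·(-2) = 1/2 ✓; 2 stages ⇒ order 2.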